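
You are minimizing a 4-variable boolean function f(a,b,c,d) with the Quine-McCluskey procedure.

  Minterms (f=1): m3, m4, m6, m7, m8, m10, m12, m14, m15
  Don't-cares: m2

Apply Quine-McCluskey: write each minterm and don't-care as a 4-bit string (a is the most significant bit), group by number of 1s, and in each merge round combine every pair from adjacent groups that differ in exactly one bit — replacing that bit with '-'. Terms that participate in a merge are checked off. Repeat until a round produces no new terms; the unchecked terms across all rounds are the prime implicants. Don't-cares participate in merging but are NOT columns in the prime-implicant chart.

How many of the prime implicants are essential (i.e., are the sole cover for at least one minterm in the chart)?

Round 0: 0010✓ 0011✓ 0100✓ 0110✓ 0111✓ 1000✓ 1010✓ 1100✓ 1110✓ 1111✓
Round 1: -010✓ -100✓ -110✓ -111✓ 0-10✓ 0-11✓ 001-✓ 01-0✓ 011-✓ 1-00✓ 1-10✓ 10-0✓ 11-0✓ 111-✓
Round 2: --10 -1-0 -11- 0-1- 1--0
PIs = {--10, -1-0, -11-, 0-1-, 1--0}
Coverage chart:
  m3: 0-1- ←essential
  m4: -1-0 ←essential
  m6: --10,-1-0,-11-,0-1-
  m7: -11-,0-1-
  m8: 1--0 ←essential
  m10: --10,1--0
  m12: -1-0,1--0
  m14: --10,-1-0,-11-,1--0
  m15: -11- ←essential
Essential: -1-0, -11-, 0-1-, 1--0

4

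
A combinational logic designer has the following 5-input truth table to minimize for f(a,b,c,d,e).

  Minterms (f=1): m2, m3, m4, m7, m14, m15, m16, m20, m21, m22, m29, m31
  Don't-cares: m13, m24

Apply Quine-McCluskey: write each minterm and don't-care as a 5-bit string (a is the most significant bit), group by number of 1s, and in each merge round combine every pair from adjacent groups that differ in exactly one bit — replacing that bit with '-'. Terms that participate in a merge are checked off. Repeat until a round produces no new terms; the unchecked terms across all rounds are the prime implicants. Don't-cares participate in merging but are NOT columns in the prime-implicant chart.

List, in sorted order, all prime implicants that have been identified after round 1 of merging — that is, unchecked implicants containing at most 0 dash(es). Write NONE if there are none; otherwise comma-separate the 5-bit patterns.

[col 0] 00010*, 00011*, 00100*, 00111*, 01101*, 01110*, 01111*, 10000*, 10100*, 10101*, 10110*, 11000*, 11101*, 11111*
[col 1] -0100, -1101*, -1111*, 0-111, 00-11, 0001-, 011-1*, 0111-, 1-000, 1-101, 10-00, 101-0, 1010-, 111-1*
[col 2] -11-1
Prime implicants: -0100, -11-1, 0-111, 00-11, 0001-, 0111-, 1-000, 1-101, 10-00, 101-0, 1010-

NONE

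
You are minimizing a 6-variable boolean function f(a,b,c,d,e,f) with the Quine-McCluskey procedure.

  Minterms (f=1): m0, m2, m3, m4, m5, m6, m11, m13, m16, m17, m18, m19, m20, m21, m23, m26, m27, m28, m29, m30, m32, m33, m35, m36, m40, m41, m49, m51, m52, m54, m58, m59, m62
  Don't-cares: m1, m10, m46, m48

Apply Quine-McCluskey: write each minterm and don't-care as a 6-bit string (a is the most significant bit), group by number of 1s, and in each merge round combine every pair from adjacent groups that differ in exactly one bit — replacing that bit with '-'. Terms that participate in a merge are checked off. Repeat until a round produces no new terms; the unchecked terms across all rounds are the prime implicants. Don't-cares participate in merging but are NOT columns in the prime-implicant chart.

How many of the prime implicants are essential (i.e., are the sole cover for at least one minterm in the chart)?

size-2^0 implicants → 000000(✓)  000001(✓)  000010(✓)  000011(✓)  000100(✓)  000101(✓)  000110(✓)  001010(✓)  001011(✓)  001101(✓)  010000(✓)  010001(✓)  010010(✓)  010011(✓)  010100(✓)  010101(✓)  010111(✓)  011010(✓)  011011(✓)  011100(✓)  011101(✓)  011110(✓)  100000(✓)  100001(✓)  100011(✓)  100100(✓)  101000(✓)  101001(✓)  101110(✓)  110000(✓)  110001(✓)  110011(✓)  110100(✓)  110110(✓)  111010(✓)  111011(✓)  111110(✓)
size-2^1 implicants → -00000(✓)  -00001(✓)  -00011(✓)  -00100(✓)  -10000(✓)  -10001(✓)  -10011(✓)  -10100(✓)  -11010(✓)  -11011(✓)  -11110(✓)  0-0000(✓)  0-0001(✓)  0-0010(✓)  0-0011(✓)  0-0100(✓)  0-0101(✓)  0-1010(✓)  0-1011(✓)  0-1101(✓)  00-010(✓)  00-011(✓)  00-101(✓)  000-00(✓)  000-01(✓)  000-10(✓)  0000-0(✓)  0000-1(✓)  00000-(✓)  00001-(✓)  0001-0(✓)  00010-(✓)  00101-(✓)  01-010(✓)  01-011(✓)  01-100(✓)  01-101(✓)  010-00(✓)  010-01(✓)  010-11(✓)  0100-0(✓)  0100-1(✓)  01000-(✓)  01001-(✓)  0101-1(✓)  01010-(✓)  011-10(✓)  01101-(✓)  0111-0  01110-(✓)  1-0000(✓)  1-0001(✓)  1-0011(✓)  1-0100(✓)  1-1110  10-000(✓)  10-001(✓)  100-00(✓)  1000-1(✓)  10000-(✓)  10100-(✓)  11-011(✓)  11-110  110-00(✓)  1100-1(✓)  11000-(✓)  1101-0  111-10(✓)  11101-(✓)
size-2^2 implicants → --0000(✓)  --0001(✓)  --0011(✓)  --0100(✓)  -00-00(✓)  -000-1(✓)  -0000-(✓)  -1-011  -10-00(✓)  -100-1(✓)  -1000-(✓)  -11-10  -1101-  0--010(✓)  0--011(✓)  0--101  0-0-00(✓)  0-0-01(✓)  0-00-0(✓)  0-00-1(✓)  0-000-(✓)  0-001-(✓)  0-010-(✓)  0-101-(✓)  00-01-(✓)  000--0  000-0-(✓)  0000--(✓)  01-01-(✓)  01-10-  010--1  010-0-(✓)  0100--(✓)  1-0-00(✓)  1-00-1(✓)  1-000-(✓)  10-00-
size-2^3 implicants → --0-00  --00-1  --000-  0--01-  0-0-0-  0-00--
Unchecked terms (primes): --0-00, --00-1, --000-, -1-011, -11-10, -1101-, 0--01-, 0--101, 0-0-0-, 0-00--, 000--0, 01-10-, 010--1, 0111-0, 1-1110, 10-00-, 11-110, 1101-0
Minterm coverage:
  m0 ⊆ --0-00,--000-,0-0-0-,0-00--,000--0
  m2 ⊆ 0--01-,0-00--,000--0
  m3 ⊆ --00-1,0--01-,0-00--
  m4 ⊆ --0-00,0-0-0-,000--0
  m5 ⊆ 0--101,0-0-0-
  m6 ⊆ 000--0 [E]
  m11 ⊆ 0--01- [E]
  m13 ⊆ 0--101 [E]
  m16 ⊆ --0-00,--000-,0-0-0-,0-00--
  m17 ⊆ --00-1,--000-,0-0-0-,0-00--,010--1
  m18 ⊆ 0--01-,0-00--
  m19 ⊆ --00-1,-1-011,0--01-,0-00--,010--1
  m20 ⊆ --0-00,0-0-0-,01-10-
  m21 ⊆ 0--101,0-0-0-,01-10-,010--1
  m23 ⊆ 010--1 [E]
  m26 ⊆ -11-10,-1101-,0--01-
  m27 ⊆ -1-011,-1101-,0--01-
  m28 ⊆ 01-10-,0111-0
  m29 ⊆ 0--101,01-10-
  m30 ⊆ -11-10,0111-0
  m32 ⊆ --0-00,--000-,10-00-
  m33 ⊆ --00-1,--000-,10-00-
  m35 ⊆ --00-1 [E]
  m36 ⊆ --0-00 [E]
  m40 ⊆ 10-00- [E]
  m41 ⊆ 10-00- [E]
  m49 ⊆ --00-1,--000-
  m51 ⊆ --00-1,-1-011
  m52 ⊆ --0-00,1101-0
  m54 ⊆ 11-110,1101-0
  m58 ⊆ -11-10,-1101-
  m59 ⊆ -1-011,-1101-
  m62 ⊆ -11-10,1-1110,11-110
E = {--0-00, --00-1, 0--01-, 0--101, 000--0, 010--1, 10-00-}

7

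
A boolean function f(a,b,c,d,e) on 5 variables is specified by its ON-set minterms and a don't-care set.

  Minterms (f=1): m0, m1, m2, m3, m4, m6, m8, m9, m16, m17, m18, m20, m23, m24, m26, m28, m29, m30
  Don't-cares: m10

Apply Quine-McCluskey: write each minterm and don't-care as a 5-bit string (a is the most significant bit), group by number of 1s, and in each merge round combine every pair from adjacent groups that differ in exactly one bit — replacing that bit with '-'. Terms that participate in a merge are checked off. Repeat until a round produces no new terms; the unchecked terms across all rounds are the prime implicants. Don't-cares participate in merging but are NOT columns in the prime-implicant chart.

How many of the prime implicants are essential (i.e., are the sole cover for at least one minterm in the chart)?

size-2^0 implicants → 00000(✓)  00001(✓)  00010(✓)  00011(✓)  00100(✓)  00110(✓)  01000(✓)  01001(✓)  01010(✓)  10000(✓)  10001(✓)  10010(✓)  10100(✓)  10111  11000(✓)  11010(✓)  11100(✓)  11101(✓)  11110(✓)
size-2^1 implicants → -0000(✓)  -0001(✓)  -0010(✓)  -0100(✓)  -1000(✓)  -1010(✓)  0-000(✓)  0-001(✓)  0-010(✓)  00-00(✓)  00-10(✓)  000-0(✓)  000-1(✓)  0000-(✓)  0001-(✓)  001-0(✓)  010-0(✓)  0100-(✓)  1-000(✓)  1-010(✓)  1-100(✓)  10-00(✓)  100-0(✓)  1000-(✓)  11-00(✓)  11-10(✓)  110-0(✓)  111-0(✓)  1110-
size-2^2 implicants → --000(✓)  --010(✓)  -0-00  -00-0(✓)  -000-  -10-0(✓)  0-0-0(✓)  0-00-  00--0  000--  1--00  1-0-0(✓)  11--0
size-2^3 implicants → --0-0
Unchecked terms (primes): --0-0, -0-00, -000-, 0-00-, 00--0, 000--, 1--00, 10111, 11--0, 1110-
Minterm coverage:
  m0 ⊆ --0-0,-0-00,-000-,0-00-,00--0,000--
  m1 ⊆ -000-,0-00-,000--
  m2 ⊆ --0-0,00--0,000--
  m3 ⊆ 000-- [E]
  m4 ⊆ -0-00,00--0
  m6 ⊆ 00--0 [E]
  m8 ⊆ --0-0,0-00-
  m9 ⊆ 0-00- [E]
  m16 ⊆ --0-0,-0-00,-000-,1--00
  m17 ⊆ -000- [E]
  m18 ⊆ --0-0 [E]
  m20 ⊆ -0-00,1--00
  m23 ⊆ 10111 [E]
  m24 ⊆ --0-0,1--00,11--0
  m26 ⊆ --0-0,11--0
  m28 ⊆ 1--00,11--0,1110-
  m29 ⊆ 1110- [E]
  m30 ⊆ 11--0 [E]
E = {--0-0, -000-, 0-00-, 00--0, 000--, 10111, 11--0, 1110-}

8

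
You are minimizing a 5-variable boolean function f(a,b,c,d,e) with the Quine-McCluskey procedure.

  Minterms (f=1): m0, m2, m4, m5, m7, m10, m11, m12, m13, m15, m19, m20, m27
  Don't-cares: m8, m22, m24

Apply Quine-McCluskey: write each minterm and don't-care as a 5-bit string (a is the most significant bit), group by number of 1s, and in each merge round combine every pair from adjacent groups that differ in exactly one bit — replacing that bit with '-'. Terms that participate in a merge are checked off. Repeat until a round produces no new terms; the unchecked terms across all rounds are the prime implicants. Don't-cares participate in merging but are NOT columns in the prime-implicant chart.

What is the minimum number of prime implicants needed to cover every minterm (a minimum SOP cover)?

6

Round 0: 00000✓ 00010✓ 00100✓ 00101✓ 00111✓ 01000✓ 01010✓ 01011✓ 01100✓ 01101✓ 01111✓ 10011✓ 10100✓ 10110✓ 11000✓ 11011✓
Round 1: -0100 -1000 -1011 0-000✓ 0-010✓ 0-100✓ 0-101✓ 0-111✓ 00-00✓ 000-0✓ 001-1✓ 0010-✓ 01-00✓ 01-11 010-0✓ 0101- 011-1✓ 0110-✓ 1-011 101-0
Round 2: 0--00 0-0-0 0-1-1 0-10-
PIs = {-0100, -1000, -1011, 0--00, 0-0-0, 0-1-1, 0-10-, 01-11, 0101-, 1-011, 101-0}
Coverage chart:
  m0: 0--00,0-0-0
  m2: 0-0-0 ←essential
  m4: -0100,0--00,0-10-
  m5: 0-1-1,0-10-
  m7: 0-1-1 ←essential
  m10: 0-0-0,0101-
  m11: -1011,01-11,0101-
  m12: 0--00,0-10-
  m13: 0-1-1,0-10-
  m15: 0-1-1,01-11
  m19: 1-011 ←essential
  m20: -0100,101-0
  m27: -1011,1-011
Essential: 0-0-0, 0-1-1, 1-011
Petrick residual → -0100, -1011, 0--00
Min cover (6 terms): b'cd'e' + bc'de + a'd'e' + a'c'e' + a'ce + ac'de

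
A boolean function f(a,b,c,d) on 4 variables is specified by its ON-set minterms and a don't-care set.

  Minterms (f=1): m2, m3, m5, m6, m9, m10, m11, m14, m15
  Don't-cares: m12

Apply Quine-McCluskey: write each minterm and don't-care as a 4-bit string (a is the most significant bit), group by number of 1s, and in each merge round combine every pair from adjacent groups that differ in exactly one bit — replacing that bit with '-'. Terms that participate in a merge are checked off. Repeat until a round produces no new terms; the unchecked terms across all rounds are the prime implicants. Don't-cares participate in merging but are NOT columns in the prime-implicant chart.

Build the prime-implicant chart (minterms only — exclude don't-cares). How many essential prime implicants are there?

5

size-2^0 implicants → 0010(✓)  0011(✓)  0101  0110(✓)  1001(✓)  1010(✓)  1011(✓)  1100(✓)  1110(✓)  1111(✓)
size-2^1 implicants → -010(✓)  -011(✓)  -110(✓)  0-10(✓)  001-(✓)  1-10(✓)  1-11(✓)  10-1  101-(✓)  11-0  111-(✓)
size-2^2 implicants → --10  -01-  1-1-
Unchecked terms (primes): --10, -01-, 0101, 1-1-, 10-1, 11-0
Minterm coverage:
  m2 ⊆ --10,-01-
  m3 ⊆ -01- [E]
  m5 ⊆ 0101 [E]
  m6 ⊆ --10 [E]
  m9 ⊆ 10-1 [E]
  m10 ⊆ --10,-01-,1-1-
  m11 ⊆ -01-,1-1-,10-1
  m14 ⊆ --10,1-1-,11-0
  m15 ⊆ 1-1- [E]
E = {--10, -01-, 0101, 1-1-, 10-1}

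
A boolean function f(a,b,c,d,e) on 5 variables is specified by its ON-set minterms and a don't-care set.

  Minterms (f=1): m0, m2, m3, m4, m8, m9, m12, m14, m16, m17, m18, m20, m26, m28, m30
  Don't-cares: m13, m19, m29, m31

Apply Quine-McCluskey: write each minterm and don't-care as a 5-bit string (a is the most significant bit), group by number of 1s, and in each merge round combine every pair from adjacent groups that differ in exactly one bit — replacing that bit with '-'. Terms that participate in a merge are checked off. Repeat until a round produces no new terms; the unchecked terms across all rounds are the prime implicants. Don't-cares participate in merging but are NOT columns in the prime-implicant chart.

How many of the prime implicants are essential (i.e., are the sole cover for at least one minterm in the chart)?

4

[col 0] 00000*, 00010*, 00011*, 00100*, 01000*, 01001*, 01100*, 01101*, 01110*, 10000*, 10001*, 10010*, 10011*, 10100*, 11010*, 11100*, 11101*, 11110*, 11111*
[col 1] -0000*, -0010*, -0011*, -0100*, -1100*, -1101*, -1110*, 0-000*, 0-100*, 00-00*, 000-0*, 0001-*, 01-00*, 01-01*, 0100-*, 011-0*, 0110-*, 1-010, 1-100*, 10-00*, 100-0*, 100-1*, 1000-*, 1001-*, 11-10, 111-0*, 111-1*, 1110-*, 1111-*
[col 2] --100, -0-00, -00-0, -001-, -11-0, -110-, 0--00, 01-0-, 100--, 111--
Prime implicants: --100, -0-00, -00-0, -001-, -11-0, -110-, 0--00, 01-0-, 1-010, 100--, 11-10, 111--
PI chart (minterm → PIs covering it):
  0 | -0-00,-00-0,0--00
  2 | -00-0,-001-
  3 | -001-  (sole → essential)
  4 | --100,-0-00,0--00
  8 | 0--00,01-0-
  9 | 01-0-  (sole → essential)
  12 | --100,-11-0,-110-,0--00,01-0-
  14 | -11-0  (sole → essential)
  16 | -0-00,-00-0,100--
  17 | 100--  (sole → essential)
  18 | -00-0,-001-,1-010,100--
  20 | --100,-0-00
  26 | 1-010,11-10
  28 | --100,-11-0,-110-,111--
  30 | -11-0,11-10,111--
Essential prime implicants: -001-, -11-0, 01-0-, 100--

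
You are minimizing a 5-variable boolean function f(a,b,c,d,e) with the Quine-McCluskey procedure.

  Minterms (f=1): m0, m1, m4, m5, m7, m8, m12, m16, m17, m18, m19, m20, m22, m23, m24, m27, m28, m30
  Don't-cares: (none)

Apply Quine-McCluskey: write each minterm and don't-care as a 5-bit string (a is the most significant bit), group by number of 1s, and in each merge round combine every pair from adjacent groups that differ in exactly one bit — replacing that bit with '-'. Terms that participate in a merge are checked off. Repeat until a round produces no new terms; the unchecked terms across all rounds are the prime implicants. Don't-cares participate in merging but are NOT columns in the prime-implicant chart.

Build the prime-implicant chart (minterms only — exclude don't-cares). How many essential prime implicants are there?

3

[col 0] 00000*, 00001*, 00100*, 00101*, 00111*, 01000*, 01100*, 10000*, 10001*, 10010*, 10011*, 10100*, 10110*, 10111*, 11000*, 11011*, 11100*, 11110*
[col 1] -0000*, -0001*, -0100*, -0111, -1000*, -1100*, 0-000*, 0-100*, 00-00*, 00-01*, 0000-*, 001-1, 0010-*, 01-00*, 1-000*, 1-011, 1-100*, 1-110*, 10-00*, 10-10*, 10-11*, 100-0*, 100-1*, 1000-*, 1001-*, 101-0*, 1011-*, 11-00*, 111-0*
[col 2] --000*, --100*, -0-00*, -000-, -1-00*, 0--00*, 00-0-, 1--00*, 1-1-0, 10--0, 10-1-, 100--
[col 3] ---00
Prime implicants: ---00, -000-, -0111, 00-0-, 001-1, 1-011, 1-1-0, 10--0, 10-1-, 100--
PI chart (minterm → PIs covering it):
  0 | ---00,-000-,00-0-
  1 | -000-,00-0-
  4 | ---00,00-0-
  5 | 00-0-,001-1
  7 | -0111,001-1
  8 | ---00  (sole → essential)
  12 | ---00  (sole → essential)
  16 | ---00,-000-,10--0,100--
  17 | -000-,100--
  18 | 10--0,10-1-,100--
  19 | 1-011,10-1-,100--
  20 | ---00,1-1-0,10--0
  22 | 1-1-0,10--0,10-1-
  23 | -0111,10-1-
  24 | ---00  (sole → essential)
  27 | 1-011  (sole → essential)
  28 | ---00,1-1-0
  30 | 1-1-0  (sole → essential)
Essential prime implicants: ---00, 1-011, 1-1-0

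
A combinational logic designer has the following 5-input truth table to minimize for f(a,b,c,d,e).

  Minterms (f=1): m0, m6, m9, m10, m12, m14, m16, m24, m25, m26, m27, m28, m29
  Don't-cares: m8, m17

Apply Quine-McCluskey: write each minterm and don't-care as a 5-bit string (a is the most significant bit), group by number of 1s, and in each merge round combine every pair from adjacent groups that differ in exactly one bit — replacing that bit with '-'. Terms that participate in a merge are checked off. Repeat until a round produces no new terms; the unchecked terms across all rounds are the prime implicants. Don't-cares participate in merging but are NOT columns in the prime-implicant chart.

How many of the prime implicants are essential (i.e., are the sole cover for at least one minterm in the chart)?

5

[col 0] 00000*, 00110*, 01000*, 01001*, 01010*, 01100*, 01110*, 10000*, 10001*, 11000*, 11001*, 11010*, 11011*, 11100*, 11101*
[col 1] -0000*, -1000*, -1001*, -1010*, -1100*, 0-000*, 0-110, 01-00*, 01-10*, 010-0*, 0100-*, 011-0*, 1-000*, 1-001*, 1000-*, 11-00*, 11-01*, 110-0*, 110-1*, 1100-*, 1101-*, 1110-*
[col 2] --000, -1-00, -10-0, -100-, 01--0, 1-00-, 11-0-, 110--
Prime implicants: --000, -1-00, -10-0, -100-, 0-110, 01--0, 1-00-, 11-0-, 110--
PI chart (minterm → PIs covering it):
  0 | --000  (sole → essential)
  6 | 0-110  (sole → essential)
  9 | -100-  (sole → essential)
  10 | -10-0,01--0
  12 | -1-00,01--0
  14 | 0-110,01--0
  16 | --000,1-00-
  24 | --000,-1-00,-10-0,-100-,1-00-,11-0-,110--
  25 | -100-,1-00-,11-0-,110--
  26 | -10-0,110--
  27 | 110--  (sole → essential)
  28 | -1-00,11-0-
  29 | 11-0-  (sole → essential)
Essential prime implicants: --000, -100-, 0-110, 11-0-, 110--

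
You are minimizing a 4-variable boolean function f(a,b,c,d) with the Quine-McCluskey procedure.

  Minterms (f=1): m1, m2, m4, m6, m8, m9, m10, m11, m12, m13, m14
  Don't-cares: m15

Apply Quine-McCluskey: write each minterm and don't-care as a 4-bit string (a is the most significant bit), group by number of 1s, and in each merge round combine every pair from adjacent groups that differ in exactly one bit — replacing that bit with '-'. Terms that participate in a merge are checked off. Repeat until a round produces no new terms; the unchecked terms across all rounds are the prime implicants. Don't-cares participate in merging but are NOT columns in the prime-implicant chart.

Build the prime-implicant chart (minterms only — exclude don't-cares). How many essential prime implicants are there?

4

Round 0: 0001✓ 0010✓ 0100✓ 0110✓ 1000✓ 1001✓ 1010✓ 1011✓ 1100✓ 1101✓ 1110✓ 1111✓
Round 1: -001 -010✓ -100✓ -110✓ 0-10✓ 01-0✓ 1-00✓ 1-01✓ 1-10✓ 1-11✓ 10-0✓ 10-1✓ 100-✓ 101-✓ 11-0✓ 11-1✓ 110-✓ 111-✓
Round 2: --10 -1-0 1--0✓ 1--1✓ 1-0-✓ 1-1-✓ 10--✓ 11--✓
Round 3: 1---
PIs = {--10, -001, -1-0, 1---}
Coverage chart:
  m1: -001 ←essential
  m2: --10 ←essential
  m4: -1-0 ←essential
  m6: --10,-1-0
  m8: 1--- ←essential
  m9: -001,1---
  m10: --10,1---
  m11: 1--- ←essential
  m12: -1-0,1---
  m13: 1--- ←essential
  m14: --10,-1-0,1---
Essential: --10, -001, -1-0, 1---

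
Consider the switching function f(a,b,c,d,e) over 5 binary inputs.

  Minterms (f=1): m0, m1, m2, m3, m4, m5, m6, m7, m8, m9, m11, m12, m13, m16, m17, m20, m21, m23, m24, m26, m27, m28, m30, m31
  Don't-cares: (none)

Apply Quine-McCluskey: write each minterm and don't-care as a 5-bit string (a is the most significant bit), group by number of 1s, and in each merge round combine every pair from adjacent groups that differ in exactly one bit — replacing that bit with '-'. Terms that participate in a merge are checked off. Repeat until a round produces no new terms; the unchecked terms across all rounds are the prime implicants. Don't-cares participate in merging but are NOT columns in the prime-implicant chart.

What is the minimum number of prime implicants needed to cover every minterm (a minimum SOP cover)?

6

size-2^0 implicants → 00000(✓)  00001(✓)  00010(✓)  00011(✓)  00100(✓)  00101(✓)  00110(✓)  00111(✓)  01000(✓)  01001(✓)  01011(✓)  01100(✓)  01101(✓)  10000(✓)  10001(✓)  10100(✓)  10101(✓)  10111(✓)  11000(✓)  11010(✓)  11011(✓)  11100(✓)  11110(✓)  11111(✓)
size-2^1 implicants → -0000(✓)  -0001(✓)  -0100(✓)  -0101(✓)  -0111(✓)  -1000(✓)  -1011  -1100(✓)  0-000(✓)  0-001(✓)  0-011(✓)  0-100(✓)  0-101(✓)  00-00(✓)  00-01(✓)  00-10(✓)  00-11(✓)  000-0(✓)  000-1(✓)  0000-(✓)  0001-(✓)  001-0(✓)  001-1(✓)  0010-(✓)  0011-(✓)  01-00(✓)  01-01(✓)  010-1(✓)  0100-(✓)  0110-(✓)  1-000(✓)  1-100(✓)  1-111  10-00(✓)  10-01(✓)  1000-(✓)  101-1(✓)  1010-(✓)  11-00(✓)  11-10(✓)  11-11(✓)  110-0(✓)  1101-(✓)  111-0(✓)  1111-(✓)
size-2^2 implicants → --000(✓)  --100(✓)  -0-00(✓)  -0-01(✓)  -000-(✓)  -01-1  -010-(✓)  -1-00(✓)  0--00(✓)  0--01(✓)  0-0-1  0-00-(✓)  0-10-(✓)  00--0(✓)  00--1(✓)  00-0-(✓)  00-1-(✓)  000--(✓)  001--(✓)  01-0-(✓)  1--00(✓)  10-0-(✓)  11--0  11-1-
size-2^3 implicants → ---00  -0-0-  0--0-  00---
Unchecked terms (primes): ---00, -0-0-, -01-1, -1011, 0--0-, 0-0-1, 00---, 1-111, 11--0, 11-1-
Minterm coverage:
  m0 ⊆ ---00,-0-0-,0--0-,00---
  m1 ⊆ -0-0-,0--0-,0-0-1,00---
  m2 ⊆ 00--- [E]
  m3 ⊆ 0-0-1,00---
  m4 ⊆ ---00,-0-0-,0--0-,00---
  m5 ⊆ -0-0-,-01-1,0--0-,00---
  m6 ⊆ 00--- [E]
  m7 ⊆ -01-1,00---
  m8 ⊆ ---00,0--0-
  m9 ⊆ 0--0-,0-0-1
  m11 ⊆ -1011,0-0-1
  m12 ⊆ ---00,0--0-
  m13 ⊆ 0--0- [E]
  m16 ⊆ ---00,-0-0-
  m17 ⊆ -0-0- [E]
  m20 ⊆ ---00,-0-0-
  m21 ⊆ -0-0-,-01-1
  m23 ⊆ -01-1,1-111
  m24 ⊆ ---00,11--0
  m26 ⊆ 11--0,11-1-
  m27 ⊆ -1011,11-1-
  m28 ⊆ ---00,11--0
  m30 ⊆ 11--0,11-1-
  m31 ⊆ 1-111,11-1-
E = {-0-0-, 0--0-, 00---}
Petrick residual → -1011, 1-111, 11--0
Cover = b'd' + bc'de + a'd' + a'b' + acde + abe'  |cover|=6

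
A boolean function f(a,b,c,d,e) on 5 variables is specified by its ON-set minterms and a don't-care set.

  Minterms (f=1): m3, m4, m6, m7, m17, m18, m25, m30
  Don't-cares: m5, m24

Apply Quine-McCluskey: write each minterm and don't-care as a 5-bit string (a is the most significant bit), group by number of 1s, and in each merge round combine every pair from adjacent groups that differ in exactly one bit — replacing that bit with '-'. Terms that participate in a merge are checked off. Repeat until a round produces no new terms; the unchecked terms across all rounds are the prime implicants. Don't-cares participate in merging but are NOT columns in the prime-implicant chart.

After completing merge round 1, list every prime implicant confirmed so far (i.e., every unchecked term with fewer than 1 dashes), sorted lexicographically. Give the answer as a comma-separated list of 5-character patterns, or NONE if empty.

Round 0: 00011✓ 00100✓ 00101✓ 00110✓ 00111✓ 10001✓ 10010 11000✓ 11001✓ 11110
Round 1: 00-11 001-0✓ 001-1✓ 0010-✓ 0011-✓ 1-001 1100-
Round 2: 001--
PIs = {00-11, 001--, 1-001, 10010, 1100-, 11110}

10010, 11110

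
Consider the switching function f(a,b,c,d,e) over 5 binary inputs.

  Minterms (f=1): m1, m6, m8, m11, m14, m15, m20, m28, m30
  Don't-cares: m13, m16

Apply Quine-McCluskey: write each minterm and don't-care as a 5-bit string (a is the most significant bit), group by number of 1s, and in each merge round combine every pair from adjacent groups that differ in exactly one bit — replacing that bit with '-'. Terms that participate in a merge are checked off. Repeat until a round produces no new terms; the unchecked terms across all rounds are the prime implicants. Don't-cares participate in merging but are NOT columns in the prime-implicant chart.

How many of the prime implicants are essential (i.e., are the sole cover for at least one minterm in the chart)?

4

Round 0: 00001 00110✓ 01000 01011✓ 01101✓ 01110✓ 01111✓ 10000✓ 10100✓ 11100✓ 11110✓
Round 1: -1110 0-110 01-11 011-1 0111- 1-100 10-00 111-0
PIs = {-1110, 0-110, 00001, 01-11, 01000, 011-1, 0111-, 1-100, 10-00, 111-0}
Coverage chart:
  m1: 00001 ←essential
  m6: 0-110 ←essential
  m8: 01000 ←essential
  m11: 01-11 ←essential
  m14: -1110,0-110,0111-
  m15: 01-11,011-1,0111-
  m20: 1-100,10-00
  m28: 1-100,111-0
  m30: -1110,111-0
Essential: 0-110, 00001, 01-11, 01000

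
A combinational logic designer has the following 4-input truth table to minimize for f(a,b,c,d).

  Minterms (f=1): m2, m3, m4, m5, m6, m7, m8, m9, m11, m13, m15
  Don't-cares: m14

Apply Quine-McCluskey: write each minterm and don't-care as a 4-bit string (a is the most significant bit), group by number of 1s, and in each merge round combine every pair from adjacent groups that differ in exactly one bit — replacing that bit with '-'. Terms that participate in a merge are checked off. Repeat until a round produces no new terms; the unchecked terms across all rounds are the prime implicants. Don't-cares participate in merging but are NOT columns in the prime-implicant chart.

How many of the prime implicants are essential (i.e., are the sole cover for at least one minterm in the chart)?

[col 0] 0010*, 0011*, 0100*, 0101*, 0110*, 0111*, 1000*, 1001*, 1011*, 1101*, 1110*, 1111*
[col 1] -011*, -101*, -110*, -111*, 0-10*, 0-11*, 001-*, 01-0*, 01-1*, 010-*, 011-*, 1-01*, 1-11*, 10-1*, 100-, 11-1*, 111-*
[col 2] --11, -1-1, -11-, 0-1-, 01--, 1--1
Prime implicants: --11, -1-1, -11-, 0-1-, 01--, 1--1, 100-
PI chart (minterm → PIs covering it):
  2 | 0-1-  (sole → essential)
  3 | --11,0-1-
  4 | 01--  (sole → essential)
  5 | -1-1,01--
  6 | -11-,0-1-,01--
  7 | --11,-1-1,-11-,0-1-,01--
  8 | 100-  (sole → essential)
  9 | 1--1,100-
  11 | --11,1--1
  13 | -1-1,1--1
  15 | --11,-1-1,-11-,1--1
Essential prime implicants: 0-1-, 01--, 100-

3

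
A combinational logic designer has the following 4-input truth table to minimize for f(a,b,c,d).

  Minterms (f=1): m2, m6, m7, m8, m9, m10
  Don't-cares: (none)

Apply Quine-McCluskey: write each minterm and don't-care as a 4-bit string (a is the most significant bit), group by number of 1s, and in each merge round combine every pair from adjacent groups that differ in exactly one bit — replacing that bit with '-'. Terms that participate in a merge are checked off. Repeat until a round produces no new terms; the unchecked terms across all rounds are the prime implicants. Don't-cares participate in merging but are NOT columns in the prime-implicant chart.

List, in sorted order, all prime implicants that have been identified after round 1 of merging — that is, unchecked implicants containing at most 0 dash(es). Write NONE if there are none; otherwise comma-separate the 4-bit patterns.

[col 0] 0010*, 0110*, 0111*, 1000*, 1001*, 1010*
[col 1] -010, 0-10, 011-, 10-0, 100-
Prime implicants: -010, 0-10, 011-, 10-0, 100-

NONE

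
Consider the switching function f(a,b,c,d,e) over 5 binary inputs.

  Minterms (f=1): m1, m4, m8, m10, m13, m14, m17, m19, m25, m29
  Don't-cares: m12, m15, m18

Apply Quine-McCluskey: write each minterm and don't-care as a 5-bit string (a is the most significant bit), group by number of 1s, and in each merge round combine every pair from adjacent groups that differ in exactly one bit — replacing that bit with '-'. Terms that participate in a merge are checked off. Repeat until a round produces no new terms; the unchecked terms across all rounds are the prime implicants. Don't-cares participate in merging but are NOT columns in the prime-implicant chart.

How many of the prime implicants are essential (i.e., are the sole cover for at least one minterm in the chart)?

3

Round 0: 00001✓ 00100✓ 01000✓ 01010✓ 01100✓ 01101✓ 01110✓ 01111✓ 10001✓ 10010✓ 10011✓ 11001✓ 11101✓
Round 1: -0001 -1101 0-100 01-00✓ 01-10✓ 010-0✓ 011-0✓ 011-1✓ 0110-✓ 0111-✓ 1-001 100-1 1001- 11-01
Round 2: 01--0 011--
PIs = {-0001, -1101, 0-100, 01--0, 011--, 1-001, 100-1, 1001-, 11-01}
Coverage chart:
  m1: -0001 ←essential
  m4: 0-100 ←essential
  m8: 01--0 ←essential
  m10: 01--0 ←essential
  m13: -1101,011--
  m14: 01--0,011--
  m17: -0001,1-001,100-1
  m19: 100-1,1001-
  m25: 1-001,11-01
  m29: -1101,11-01
Essential: -0001, 0-100, 01--0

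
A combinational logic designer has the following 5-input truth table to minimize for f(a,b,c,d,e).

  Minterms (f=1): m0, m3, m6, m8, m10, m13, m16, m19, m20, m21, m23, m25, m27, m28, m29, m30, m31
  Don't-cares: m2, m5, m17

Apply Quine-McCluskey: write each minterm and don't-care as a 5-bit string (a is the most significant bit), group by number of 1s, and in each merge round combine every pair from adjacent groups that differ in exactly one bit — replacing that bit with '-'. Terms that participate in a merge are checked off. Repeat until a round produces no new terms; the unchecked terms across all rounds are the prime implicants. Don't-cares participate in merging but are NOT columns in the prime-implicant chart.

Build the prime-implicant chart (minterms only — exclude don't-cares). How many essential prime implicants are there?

[col 0] 00000*, 00010*, 00011*, 00101*, 00110*, 01000*, 01010*, 01101*, 10000*, 10001*, 10011*, 10100*, 10101*, 10111*, 11001*, 11011*, 11100*, 11101*, 11110*, 11111*
[col 1] -0000, -0011, -0101*, -1101*, 0-000*, 0-010*, 0-101*, 00-10, 000-0*, 0001-, 010-0*, 1-001*, 1-011*, 1-100*, 1-101*, 1-111*, 10-00*, 10-01*, 10-11*, 100-1*, 1000-*, 101-1*, 1010-*, 11-01*, 11-11*, 110-1*, 111-0*, 111-1*, 1110-*, 1111-*
[col 2] --101, 0-0-0, 1--01*, 1--11*, 1-0-1*, 1-1-1*, 1-10-, 10--1*, 10-0-, 11--1*, 111--
[col 3] 1---1
Prime implicants: --101, -0000, -0011, 0-0-0, 00-10, 0001-, 1---1, 1-10-, 10-0-, 111--
PI chart (minterm → PIs covering it):
  0 | -0000,0-0-0
  3 | -0011,0001-
  6 | 00-10  (sole → essential)
  8 | 0-0-0  (sole → essential)
  10 | 0-0-0  (sole → essential)
  13 | --101  (sole → essential)
  16 | -0000,10-0-
  19 | -0011,1---1
  20 | 1-10-,10-0-
  21 | --101,1---1,1-10-,10-0-
  23 | 1---1  (sole → essential)
  25 | 1---1  (sole → essential)
  27 | 1---1  (sole → essential)
  28 | 1-10-,111--
  29 | --101,1---1,1-10-,111--
  30 | 111--  (sole → essential)
  31 | 1---1,111--
Essential prime implicants: --101, 0-0-0, 00-10, 1---1, 111--

5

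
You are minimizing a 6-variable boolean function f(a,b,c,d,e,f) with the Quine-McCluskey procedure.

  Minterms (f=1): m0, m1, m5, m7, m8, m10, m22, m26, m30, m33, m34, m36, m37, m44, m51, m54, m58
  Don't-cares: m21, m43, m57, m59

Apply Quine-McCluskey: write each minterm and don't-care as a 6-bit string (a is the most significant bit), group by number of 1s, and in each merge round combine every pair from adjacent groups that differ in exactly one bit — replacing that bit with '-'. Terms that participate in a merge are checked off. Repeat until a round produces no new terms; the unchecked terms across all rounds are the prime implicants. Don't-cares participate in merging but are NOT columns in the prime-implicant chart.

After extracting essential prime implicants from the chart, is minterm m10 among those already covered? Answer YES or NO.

size-2^0 implicants → 000000(✓)  000001(✓)  000101(✓)  000111(✓)  001000(✓)  001010(✓)  010101(✓)  010110(✓)  011010(✓)  011110(✓)  100001(✓)  100010  100100(✓)  100101(✓)  101011(✓)  101100(✓)  110011(✓)  110110(✓)  111001(✓)  111010(✓)  111011(✓)
size-2^1 implicants → -00001(✓)  -00101(✓)  -10110  -11010  0-0101  0-1010  00-000  000-01(✓)  00000-  0001-1  0010-0  01-110  011-10  1-1011  10-100  100-01(✓)  10010-  11-011  1110-1  11101-
size-2^2 implicants → -00-01
Unchecked terms (primes): -00-01, -10110, -11010, 0-0101, 0-1010, 00-000, 00000-, 0001-1, 0010-0, 01-110, 011-10, 1-1011, 10-100, 100010, 10010-, 11-011, 1110-1, 11101-
Minterm coverage:
  m0 ⊆ 00-000,00000-
  m1 ⊆ -00-01,00000-
  m5 ⊆ -00-01,0-0101,0001-1
  m7 ⊆ 0001-1 [E]
  m8 ⊆ 00-000,0010-0
  m10 ⊆ 0-1010,0010-0
  m22 ⊆ -10110,01-110
  m26 ⊆ -11010,0-1010,011-10
  m30 ⊆ 01-110,011-10
  m33 ⊆ -00-01 [E]
  m34 ⊆ 100010 [E]
  m36 ⊆ 10-100,10010-
  m37 ⊆ -00-01,10010-
  m44 ⊆ 10-100 [E]
  m51 ⊆ 11-011 [E]
  m54 ⊆ -10110 [E]
  m58 ⊆ -11010,11101-
E = {-00-01, -10110, 0001-1, 10-100, 100010, 11-011}

NO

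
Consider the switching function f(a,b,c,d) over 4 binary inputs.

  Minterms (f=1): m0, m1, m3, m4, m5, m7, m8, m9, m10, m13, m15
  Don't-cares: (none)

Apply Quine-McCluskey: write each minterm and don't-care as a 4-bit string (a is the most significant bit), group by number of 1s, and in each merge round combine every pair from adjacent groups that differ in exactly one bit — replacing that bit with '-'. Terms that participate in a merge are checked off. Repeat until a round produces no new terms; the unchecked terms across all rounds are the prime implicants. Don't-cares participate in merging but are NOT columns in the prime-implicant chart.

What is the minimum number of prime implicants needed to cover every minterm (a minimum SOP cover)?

5

Round 0: 0000✓ 0001✓ 0011✓ 0100✓ 0101✓ 0111✓ 1000✓ 1001✓ 1010✓ 1101✓ 1111✓
Round 1: -000✓ -001✓ -101✓ -111✓ 0-00✓ 0-01✓ 0-11✓ 00-1✓ 000-✓ 01-1✓ 010-✓ 1-01✓ 10-0 100-✓ 11-1✓
Round 2: --01 -00- -1-1 0--1 0-0-
PIs = {--01, -00-, -1-1, 0--1, 0-0-, 10-0}
Coverage chart:
  m0: -00-,0-0-
  m1: --01,-00-,0--1,0-0-
  m3: 0--1 ←essential
  m4: 0-0- ←essential
  m5: --01,-1-1,0--1,0-0-
  m7: -1-1,0--1
  m8: -00-,10-0
  m9: --01,-00-
  m10: 10-0 ←essential
  m13: --01,-1-1
  m15: -1-1 ←essential
Essential: -1-1, 0--1, 0-0-, 10-0
Petrick residual → --01
Min cover (5 terms): c'd + bd + a'd + a'c' + ab'd'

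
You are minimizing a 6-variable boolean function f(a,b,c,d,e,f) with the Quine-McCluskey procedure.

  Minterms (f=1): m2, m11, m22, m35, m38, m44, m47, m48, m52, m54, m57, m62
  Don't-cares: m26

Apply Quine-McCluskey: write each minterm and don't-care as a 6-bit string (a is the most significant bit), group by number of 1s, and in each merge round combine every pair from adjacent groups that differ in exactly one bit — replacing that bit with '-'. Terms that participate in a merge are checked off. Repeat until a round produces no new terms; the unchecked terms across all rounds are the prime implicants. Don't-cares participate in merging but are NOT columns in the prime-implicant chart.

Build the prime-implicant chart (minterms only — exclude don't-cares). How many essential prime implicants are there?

[col 0] 000010, 001011, 010110*, 011010, 100011, 100110*, 101100, 101111, 110000*, 110100*, 110110*, 111001, 111110*
[col 1] -10110, 1-0110, 11-110, 110-00, 1101-0
Prime implicants: -10110, 000010, 001011, 011010, 1-0110, 100011, 101100, 101111, 11-110, 110-00, 1101-0, 111001
PI chart (minterm → PIs covering it):
  2 | 000010  (sole → essential)
  11 | 001011  (sole → essential)
  22 | -10110  (sole → essential)
  35 | 100011  (sole → essential)
  38 | 1-0110  (sole → essential)
  44 | 101100  (sole → essential)
  47 | 101111  (sole → essential)
  48 | 110-00  (sole → essential)
  52 | 110-00,1101-0
  54 | -10110,1-0110,11-110,1101-0
  57 | 111001  (sole → essential)
  62 | 11-110  (sole → essential)
Essential prime implicants: -10110, 000010, 001011, 1-0110, 100011, 101100, 101111, 11-110, 110-00, 111001

10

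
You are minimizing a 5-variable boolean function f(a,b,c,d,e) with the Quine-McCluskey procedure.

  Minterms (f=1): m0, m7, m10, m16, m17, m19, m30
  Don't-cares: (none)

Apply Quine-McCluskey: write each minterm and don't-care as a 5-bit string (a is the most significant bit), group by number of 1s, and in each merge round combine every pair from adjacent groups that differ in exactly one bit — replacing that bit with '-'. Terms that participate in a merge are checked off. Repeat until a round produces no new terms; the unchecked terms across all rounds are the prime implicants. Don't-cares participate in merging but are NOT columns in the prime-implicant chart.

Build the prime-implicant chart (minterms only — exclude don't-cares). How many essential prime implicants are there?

[col 0] 00000*, 00111, 01010, 10000*, 10001*, 10011*, 11110
[col 1] -0000, 100-1, 1000-
Prime implicants: -0000, 00111, 01010, 100-1, 1000-, 11110
PI chart (minterm → PIs covering it):
  0 | -0000  (sole → essential)
  7 | 00111  (sole → essential)
  10 | 01010  (sole → essential)
  16 | -0000,1000-
  17 | 100-1,1000-
  19 | 100-1  (sole → essential)
  30 | 11110  (sole → essential)
Essential prime implicants: -0000, 00111, 01010, 100-1, 11110

5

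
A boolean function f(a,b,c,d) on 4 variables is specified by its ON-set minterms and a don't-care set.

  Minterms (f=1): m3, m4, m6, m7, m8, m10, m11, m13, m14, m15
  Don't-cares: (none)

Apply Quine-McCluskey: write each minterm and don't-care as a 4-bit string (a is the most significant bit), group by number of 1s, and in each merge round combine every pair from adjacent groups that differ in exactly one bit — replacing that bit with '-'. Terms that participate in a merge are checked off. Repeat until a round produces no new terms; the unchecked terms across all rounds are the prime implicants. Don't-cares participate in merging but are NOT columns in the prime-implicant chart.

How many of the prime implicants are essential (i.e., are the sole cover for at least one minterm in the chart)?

[col 0] 0011*, 0100*, 0110*, 0111*, 1000*, 1010*, 1011*, 1101*, 1110*, 1111*
[col 1] -011*, -110*, -111*, 0-11*, 01-0, 011-*, 1-10*, 1-11*, 10-0, 101-*, 11-1, 111-*
[col 2] --11, -11-, 1-1-
Prime implicants: --11, -11-, 01-0, 1-1-, 10-0, 11-1
PI chart (minterm → PIs covering it):
  3 | --11  (sole → essential)
  4 | 01-0  (sole → essential)
  6 | -11-,01-0
  7 | --11,-11-
  8 | 10-0  (sole → essential)
  10 | 1-1-,10-0
  11 | --11,1-1-
  13 | 11-1  (sole → essential)
  14 | -11-,1-1-
  15 | --11,-11-,1-1-,11-1
Essential prime implicants: --11, 01-0, 10-0, 11-1

4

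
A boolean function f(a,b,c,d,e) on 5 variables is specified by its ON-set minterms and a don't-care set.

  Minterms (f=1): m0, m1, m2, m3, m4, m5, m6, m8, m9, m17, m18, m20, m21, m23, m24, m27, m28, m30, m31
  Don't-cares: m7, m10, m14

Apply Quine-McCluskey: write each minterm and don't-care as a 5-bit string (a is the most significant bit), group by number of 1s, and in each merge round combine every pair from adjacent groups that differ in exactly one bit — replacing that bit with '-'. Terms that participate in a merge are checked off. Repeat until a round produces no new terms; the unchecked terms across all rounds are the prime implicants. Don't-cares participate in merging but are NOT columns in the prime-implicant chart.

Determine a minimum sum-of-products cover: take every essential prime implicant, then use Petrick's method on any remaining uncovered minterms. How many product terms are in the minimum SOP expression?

9

Round 0: 00000✓ 00001✓ 00010✓ 00011✓ 00100✓ 00101✓ 00110✓ 00111✓ 01000✓ 01001✓ 01010✓ 01110✓ 10001✓ 10010✓ 10100✓ 10101✓ 10111✓ 11000✓ 11011✓ 11100✓ 11110✓ 11111✓
Round 1: -0001✓ -0010 -0100✓ -0101✓ -0111✓ -1000 -1110 0-000✓ 0-001✓ 0-010✓ 0-110✓ 00-00✓ 00-01✓ 00-10✓ 00-11✓ 000-0✓ 000-1✓ 0000-✓ 0001-✓ 001-0✓ 001-1✓ 0010-✓ 0011-✓ 01-10✓ 010-0✓ 0100-✓ 1-100 1-111 10-01✓ 101-1✓ 1010-✓ 11-00 11-11 111-0 1111-
Round 2: -0-01 -01-1 -010- 0--10 0-0-0 0-00- 00--0✓ 00--1✓ 00-0-✓ 00-1-✓ 000--✓ 001--✓
Round 3: 00---
PIs = {-0-01, -0010, -01-1, -010-, -1000, -1110, 0--10, 0-0-0, 0-00-, 00---, 1-100, 1-111, 11-00, 11-11, 111-0, 1111-}
Coverage chart:
  m0: 0-0-0,0-00-,00---
  m1: -0-01,0-00-,00---
  m2: -0010,0--10,0-0-0,00---
  m3: 00--- ←essential
  m4: -010-,00---
  m5: -0-01,-01-1,-010-,00---
  m6: 0--10,00---
  m8: -1000,0-0-0,0-00-
  m9: 0-00- ←essential
  m17: -0-01 ←essential
  m18: -0010 ←essential
  m20: -010-,1-100
  m21: -0-01,-01-1,-010-
  m23: -01-1,1-111
  m24: -1000,11-00
  m27: 11-11 ←essential
  m28: 1-100,11-00,111-0
  m30: -1110,111-0,1111-
  m31: 1-111,11-11,1111-
Essential: -0-01, -0010, 0-00-, 00---, 11-11
Petrick residual → -01-1, -010-, -1000, 111-0
Min cover (9 terms): b'd'e + b'c'de' + b'ce + b'cd' + bc'd'e' + a'c'd' + a'b' + abde + abce'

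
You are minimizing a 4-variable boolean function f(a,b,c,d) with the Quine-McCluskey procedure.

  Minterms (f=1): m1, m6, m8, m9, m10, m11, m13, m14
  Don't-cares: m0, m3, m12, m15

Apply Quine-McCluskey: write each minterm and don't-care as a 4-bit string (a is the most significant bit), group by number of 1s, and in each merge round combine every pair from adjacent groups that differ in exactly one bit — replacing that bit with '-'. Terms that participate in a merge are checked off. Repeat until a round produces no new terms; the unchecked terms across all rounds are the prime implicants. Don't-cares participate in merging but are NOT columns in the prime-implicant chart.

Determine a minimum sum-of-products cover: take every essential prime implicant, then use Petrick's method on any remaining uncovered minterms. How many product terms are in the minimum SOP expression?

3

[col 0] 0000*, 0001*, 0011*, 0110*, 1000*, 1001*, 1010*, 1011*, 1100*, 1101*, 1110*, 1111*
[col 1] -000*, -001*, -011*, -110, 00-1*, 000-*, 1-00*, 1-01*, 1-10*, 1-11*, 10-0*, 10-1*, 100-*, 101-*, 11-0*, 11-1*, 110-*, 111-*
[col 2] -0-1, -00-, 1--0*, 1--1*, 1-0-*, 1-1-*, 10--*, 11--*
[col 3] 1---
Prime implicants: -0-1, -00-, -110, 1---
PI chart (minterm → PIs covering it):
  1 | -0-1,-00-
  6 | -110  (sole → essential)
  8 | -00-,1---
  9 | -0-1,-00-,1---
  10 | 1---  (sole → essential)
  11 | -0-1,1---
  13 | 1---  (sole → essential)
  14 | -110,1---
Essential prime implicants: -110, 1---
Petrick residual → -0-1
Minimum SOP uses 3 PIs: b'd + bcd' + a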